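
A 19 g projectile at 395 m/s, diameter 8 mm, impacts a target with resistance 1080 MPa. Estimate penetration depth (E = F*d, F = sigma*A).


A = pi*(d/2)^2 = pi*(8/2)^2 = 50.2655 mm^2
E = 0.5*m*v^2 = 0.5*0.019*395^2 = 1482.24 J
depth = E/(sigma*A) = 1482.24 J / (1080 MPa * 50.2655 mm^2) = 1482.24/(1080 * 50.2655) m = 0.0273039 m ≈ 27.3 mm

27.3 mm


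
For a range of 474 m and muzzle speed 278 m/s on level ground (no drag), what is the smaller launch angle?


sin(2*theta) = R*g/v0^2 = 474*9.81/278^2 = 0.0601669, theta = arcsin(0.0601669)/2 = 1.725°

1.725 degrees


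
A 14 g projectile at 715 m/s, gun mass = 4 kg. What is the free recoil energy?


v_r = m_p*v_p/m_gun = 0.014*715/4 = 2.5025 m/s, E_r = 0.5*m_gun*v_r^2 = 0.5*4*2.5025^2 = 12.53 J

12.53 J


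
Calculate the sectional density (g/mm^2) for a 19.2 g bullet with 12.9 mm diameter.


SD = m/d^2 = 19.2/12.9^2 = 0.1154 g/mm^2

0.1154 g/mm^2


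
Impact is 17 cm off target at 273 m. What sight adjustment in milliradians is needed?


1 mrad subtends 1 cm per 10 m of range, so adj = error_cm / (dist_m / 10) = 17 / (273/10) = 0.6227 mrad

0.6227 mrad


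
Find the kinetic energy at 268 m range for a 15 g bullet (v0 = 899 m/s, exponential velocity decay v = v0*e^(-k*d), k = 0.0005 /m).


v = v0*exp(-k*d) = 899*exp(-0.0005*268) = 786.256 m/s
E = 0.5*m*v^2 = 0.5*0.015*786.256^2 = 4636 J

4636 J


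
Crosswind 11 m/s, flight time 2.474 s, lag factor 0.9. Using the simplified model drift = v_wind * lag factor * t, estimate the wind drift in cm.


drift = v_wind * lag * t = 11 * 0.9 * 2.474 = 24.4926 m ≈ 2449 cm

2449 cm


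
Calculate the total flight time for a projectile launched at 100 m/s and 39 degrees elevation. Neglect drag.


T = 2*v0*sin(theta)/g = 2*100*sin(39°)/9.81 = 12.83 s

12.83 s


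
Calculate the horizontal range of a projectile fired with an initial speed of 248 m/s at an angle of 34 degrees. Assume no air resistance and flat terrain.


R = v0^2 * sin(2*theta) / g = 248^2 * sin(2*34°) / 9.81 = 5813 m

5813 m


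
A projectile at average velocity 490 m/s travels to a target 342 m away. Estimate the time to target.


t = d/v = 342/490 = 0.698 s

0.698 s


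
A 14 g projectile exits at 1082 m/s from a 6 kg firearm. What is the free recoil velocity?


v_recoil = m_p * v_p / m_gun = 0.014 * 1082 / 6 = 2.525 m/s

2.525 m/s


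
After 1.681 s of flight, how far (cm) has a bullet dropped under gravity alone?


drop = 0.5*g*t^2 = 0.5*9.81*1.681^2 = 13.8604 m ≈ 1386 cm

1386 cm


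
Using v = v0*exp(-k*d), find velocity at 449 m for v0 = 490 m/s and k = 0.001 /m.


v = v0*exp(-k*d) = 490*exp(-0.001*449) = 312.8 m/s

312.8 m/s


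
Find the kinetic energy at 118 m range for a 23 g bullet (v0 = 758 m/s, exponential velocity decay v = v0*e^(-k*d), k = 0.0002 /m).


v = v0*exp(-k*d) = 758*exp(-0.0002*118) = 740.321 m/s
E = 0.5*m*v^2 = 0.5*0.023*740.321^2 = 6303 J

6303 J


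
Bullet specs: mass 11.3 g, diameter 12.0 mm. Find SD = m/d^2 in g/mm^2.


SD = m/d^2 = 11.3/12.0^2 = 0.07847 g/mm^2

0.07847 g/mm^2


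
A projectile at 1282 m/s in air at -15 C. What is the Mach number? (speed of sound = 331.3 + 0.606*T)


a = 331.3 + 0.606*(-15) = 322.21 m/s
M = v/a = 1282/322.21 = 3.979

3.979


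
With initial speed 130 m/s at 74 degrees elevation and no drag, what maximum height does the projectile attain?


H = (v0*sin(theta))^2 / (2g) = (130*sin(74°))^2 / (2*9.81) = 795.9 m

795.9 m


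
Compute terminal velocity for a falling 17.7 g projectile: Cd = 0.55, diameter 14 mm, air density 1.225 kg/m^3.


A = pi*(d/2)^2 = pi*(14/2000)^2 = 1.53938e-04 m^2
vt = sqrt(2mg/(Cd*rho*A)) = sqrt(2*0.0177*9.81/(0.55 * 1.225 * 1.53938e-04)) = 57.86 m/s

57.86 m/s


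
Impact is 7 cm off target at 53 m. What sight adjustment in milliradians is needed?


1 mrad subtends 1 cm per 10 m of range, so adj = error_cm / (dist_m / 10) = 7 / (53/10) = 1.321 mrad

1.321 mrad


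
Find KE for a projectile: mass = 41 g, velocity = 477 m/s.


E = 0.5*m*v^2 = 0.5*0.041*477^2 = 4664 J

4664 J


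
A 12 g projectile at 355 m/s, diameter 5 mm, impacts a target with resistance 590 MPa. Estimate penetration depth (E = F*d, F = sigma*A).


A = pi*(d/2)^2 = pi*(5/2)^2 = 19.635 mm^2
E = 0.5*m*v^2 = 0.5*0.012*355^2 = 756.15 J
depth = E/(sigma*A) = 756.15 J / (590 MPa * 19.635 mm^2) = 756.15/(590 * 19.635) m = 0.0652719 m ≈ 65.27 mm

65.27 mm


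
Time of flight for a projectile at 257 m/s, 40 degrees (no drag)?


T = 2*v0*sin(theta)/g = 2*257*sin(40°)/9.81 = 33.68 s

33.68 s


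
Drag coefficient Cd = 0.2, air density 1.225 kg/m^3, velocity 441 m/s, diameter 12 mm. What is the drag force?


A = pi*(d/2)^2 = pi*(12/2000)^2 = 1.13097e-04 m^2
Fd = 0.5*Cd*rho*A*v^2 = 0.5*0.2*1.225*1.13097e-04*441^2 = 2.694 N

2.694 N


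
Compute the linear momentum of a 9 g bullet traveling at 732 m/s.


p = m*v = 0.009*732 = 6.588 kg·m/s

6.588 kg·m/s


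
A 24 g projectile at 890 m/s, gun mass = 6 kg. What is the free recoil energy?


v_r = m_p*v_p/m_gun = 0.024*890/6 = 3.56 m/s, E_r = 0.5*m_gun*v_r^2 = 0.5*6*3.56^2 = 38.02 J

38.02 J


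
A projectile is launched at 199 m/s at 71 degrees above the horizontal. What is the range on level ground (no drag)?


R = v0^2 * sin(2*theta) / g = 199^2 * sin(2*71°) / 9.81 = 2485 m

2485 m


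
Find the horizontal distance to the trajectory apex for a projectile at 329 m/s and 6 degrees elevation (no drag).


R = v0^2*sin(2*theta)/g = 329^2*sin(2*6°)/9.81 = 2294.04 m
apex_dist = R/2 = 2294.04/2 = 1147 m

1147 m


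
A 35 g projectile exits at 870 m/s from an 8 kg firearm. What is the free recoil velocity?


v_recoil = m_p * v_p / m_gun = 0.035 * 870 / 8 = 3.806 m/s

3.806 m/s


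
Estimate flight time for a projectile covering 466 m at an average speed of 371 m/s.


t = d/v = 466/371 = 1.256 s

1.256 s


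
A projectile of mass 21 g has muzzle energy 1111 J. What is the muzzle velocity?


v = sqrt(2*E/m) = sqrt(2*1111/0.021) = 325.3 m/s

325.3 m/s


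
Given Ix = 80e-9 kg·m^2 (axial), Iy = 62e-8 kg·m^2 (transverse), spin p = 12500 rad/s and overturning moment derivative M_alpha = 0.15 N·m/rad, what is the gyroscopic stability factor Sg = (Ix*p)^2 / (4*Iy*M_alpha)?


Sg = Ix^2 * p^2 / (4 * Iy * M_alpha) = (80e-9)^2 * 12500^2 / (4 * 62e-8 * 0.15) = 2.688

2.688


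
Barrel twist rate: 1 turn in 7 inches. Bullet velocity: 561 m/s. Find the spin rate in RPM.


twist_m = 7*0.0254 = 0.1778 m
spin = v/twist = 561/0.1778 = 3155.231 rev/s
RPM = spin*60 = 3155.231*60 ≈ 189314 RPM

189314 RPM


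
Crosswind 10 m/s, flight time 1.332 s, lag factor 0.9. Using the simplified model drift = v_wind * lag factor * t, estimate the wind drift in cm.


drift = v_wind * lag * t = 10 * 0.9 * 1.332 = 11.988 m ≈ 1199 cm

1199 cm


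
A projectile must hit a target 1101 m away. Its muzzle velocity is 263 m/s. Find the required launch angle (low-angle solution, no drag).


sin(2*theta) = R*g/v0^2 = 1101*9.81/263^2 = 0.156151, theta = arcsin(0.156151)/2 = 4.492°

4.492 degrees


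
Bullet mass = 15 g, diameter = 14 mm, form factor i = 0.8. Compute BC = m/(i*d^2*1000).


BC = m/(i*d^2*1000) = 15/(0.8 * 14^2 * 1000) = 9.566e-05

9.566e-05


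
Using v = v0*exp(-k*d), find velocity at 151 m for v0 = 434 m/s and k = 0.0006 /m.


v = v0*exp(-k*d) = 434*exp(-0.0006*151) = 396.4 m/s

396.4 m/s


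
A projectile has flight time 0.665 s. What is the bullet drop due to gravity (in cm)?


drop = 0.5*g*t^2 = 0.5*9.81*0.665^2 = 2.16911 m ≈ 216.9 cm

216.9 cm


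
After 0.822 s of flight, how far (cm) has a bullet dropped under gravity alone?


drop = 0.5*g*t^2 = 0.5*9.81*0.822^2 = 3.31423 m ≈ 331.4 cm

331.4 cm


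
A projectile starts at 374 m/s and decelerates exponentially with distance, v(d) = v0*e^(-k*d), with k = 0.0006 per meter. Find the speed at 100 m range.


v = v0*exp(-k*d) = 374*exp(-0.0006*100) = 352.2 m/s

352.2 m/s


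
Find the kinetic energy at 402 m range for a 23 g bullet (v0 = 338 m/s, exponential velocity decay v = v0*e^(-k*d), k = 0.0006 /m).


v = v0*exp(-k*d) = 338*exp(-0.0006*402) = 265.561 m/s
E = 0.5*m*v^2 = 0.5*0.023*265.561^2 = 811 J

811 J


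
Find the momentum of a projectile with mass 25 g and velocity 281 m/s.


p = m*v = 0.025*281 = 7.025 kg·m/s

7.025 kg·m/s


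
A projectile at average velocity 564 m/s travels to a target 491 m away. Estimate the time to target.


t = d/v = 491/564 = 0.8706 s

0.8706 s


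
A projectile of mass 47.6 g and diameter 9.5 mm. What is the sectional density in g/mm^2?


SD = m/d^2 = 47.6/9.5^2 = 0.5274 g/mm^2

0.5274 g/mm^2


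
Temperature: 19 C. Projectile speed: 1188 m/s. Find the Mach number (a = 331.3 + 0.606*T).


a = 331.3 + 0.606*(19) = 342.814 m/s
M = v/a = 1188/342.814 = 3.465

3.465


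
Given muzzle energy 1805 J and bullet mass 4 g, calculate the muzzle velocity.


v = sqrt(2*E/m) = sqrt(2*1805/0.004) = 950 m/s

950 m/s


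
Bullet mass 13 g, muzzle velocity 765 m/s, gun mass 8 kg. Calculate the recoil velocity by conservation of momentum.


v_recoil = m_p * v_p / m_gun = 0.013 * 765 / 8 = 1.243 m/s

1.243 m/s


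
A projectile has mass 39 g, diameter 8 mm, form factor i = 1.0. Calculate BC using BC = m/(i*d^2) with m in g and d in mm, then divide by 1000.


BC = m/(i*d^2*1000) = 39/(1.0 * 8^2 * 1000) = 0.0006094

0.0006094


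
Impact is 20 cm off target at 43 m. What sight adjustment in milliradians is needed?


1 mrad subtends 1 cm per 10 m of range, so adj = error_cm / (dist_m / 10) = 20 / (43/10) = 4.651 mrad

4.651 mrad


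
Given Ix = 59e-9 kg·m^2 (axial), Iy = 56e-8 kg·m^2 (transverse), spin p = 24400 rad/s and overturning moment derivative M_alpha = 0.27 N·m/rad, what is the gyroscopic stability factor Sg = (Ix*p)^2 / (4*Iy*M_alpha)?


Sg = Ix^2 * p^2 / (4 * Iy * M_alpha) = (59e-9)^2 * 24400^2 / (4 * 56e-8 * 0.27) = 3.427

3.427


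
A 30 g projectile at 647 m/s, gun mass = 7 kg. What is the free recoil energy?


v_r = m_p*v_p/m_gun = 0.03*647/7 = 2.77286 m/s, E_r = 0.5*m_gun*v_r^2 = 0.5*7*2.77286^2 = 26.91 J

26.91 J


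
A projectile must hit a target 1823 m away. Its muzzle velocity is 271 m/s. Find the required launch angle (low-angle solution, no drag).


sin(2*theta) = R*g/v0^2 = 1823*9.81/271^2 = 0.24351, theta = arcsin(0.24351)/2 = 7.047°

7.047 degrees


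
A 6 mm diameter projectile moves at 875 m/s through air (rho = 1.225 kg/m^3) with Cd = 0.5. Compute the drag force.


A = pi*(d/2)^2 = pi*(6/2000)^2 = 2.82743e-05 m^2
Fd = 0.5*Cd*rho*A*v^2 = 0.5*0.5*1.225*2.82743e-05*875^2 = 6.63 N

6.63 N


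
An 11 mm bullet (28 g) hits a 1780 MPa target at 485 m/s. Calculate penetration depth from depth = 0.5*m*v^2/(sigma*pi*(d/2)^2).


A = pi*(d/2)^2 = pi*(11/2)^2 = 95.0332 mm^2
E = 0.5*m*v^2 = 0.5*0.028*485^2 = 3293.15 J
depth = E/(sigma*A) = 3293.15 J / (1780 MPa * 95.0332 mm^2) = 3293.15/(1780 * 95.0332) m = 0.0194678 m ≈ 19.47 mm

19.47 mm


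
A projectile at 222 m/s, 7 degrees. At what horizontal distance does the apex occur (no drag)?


R = v0^2*sin(2*theta)/g = 222^2*sin(2*7°)/9.81 = 1215.38 m
apex_dist = R/2 = 1215.38/2 = 607.7 m

607.7 m


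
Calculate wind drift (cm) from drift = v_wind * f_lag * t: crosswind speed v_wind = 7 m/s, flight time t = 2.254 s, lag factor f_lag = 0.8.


drift = v_wind * lag * t = 7 * 0.8 * 2.254 = 12.6224 m ≈ 1262 cm

1262 cm


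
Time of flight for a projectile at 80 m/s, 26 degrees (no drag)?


T = 2*v0*sin(theta)/g = 2*80*sin(26°)/9.81 = 7.15 s

7.15 s


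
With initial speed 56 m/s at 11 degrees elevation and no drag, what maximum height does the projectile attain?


H = (v0*sin(theta))^2 / (2g) = (56*sin(11°))^2 / (2*9.81) = 5.819 m

5.819 m


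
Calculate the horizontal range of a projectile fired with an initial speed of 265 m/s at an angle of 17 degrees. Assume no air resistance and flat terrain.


R = v0^2 * sin(2*theta) / g = 265^2 * sin(2*17°) / 9.81 = 4003 m

4003 m


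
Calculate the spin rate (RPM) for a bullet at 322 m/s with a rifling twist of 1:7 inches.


twist_m = 7*0.0254 = 0.1778 m
spin = v/twist = 322/0.1778 = 1811.024 rev/s
RPM = spin*60 = 1811.024*60 ≈ 108661 RPM

108661 RPM


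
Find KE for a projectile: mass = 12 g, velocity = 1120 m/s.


E = 0.5*m*v^2 = 0.5*0.012*1120^2 = 7526 J

7526 J


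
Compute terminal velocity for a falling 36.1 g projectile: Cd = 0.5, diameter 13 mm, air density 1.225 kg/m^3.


A = pi*(d/2)^2 = pi*(13/2000)^2 = 1.32732e-04 m^2
vt = sqrt(2mg/(Cd*rho*A)) = sqrt(2*0.0361*9.81/(0.5 * 1.225 * 1.32732e-04)) = 93.34 m/s

93.34 m/s


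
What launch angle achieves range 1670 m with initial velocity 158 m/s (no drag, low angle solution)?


sin(2*theta) = R*g/v0^2 = 1670*9.81/158^2 = 0.656253, theta = arcsin(0.656253)/2 = 20.51°

20.51 degrees


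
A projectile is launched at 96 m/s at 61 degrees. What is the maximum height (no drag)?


H = (v0*sin(theta))^2 / (2g) = (96*sin(61°))^2 / (2*9.81) = 359.3 m

359.3 m


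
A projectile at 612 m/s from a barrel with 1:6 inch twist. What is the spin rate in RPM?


twist_m = 6*0.0254 = 0.1524 m
spin = v/twist = 612/0.1524 = 4015.748 rev/s
RPM = spin*60 = 4015.748*60 ≈ 240945 RPM

240945 RPM


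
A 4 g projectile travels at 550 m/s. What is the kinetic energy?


E = 0.5*m*v^2 = 0.5*0.004*550^2 = 605 J

605 J


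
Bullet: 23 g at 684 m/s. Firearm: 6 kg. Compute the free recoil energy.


v_r = m_p*v_p/m_gun = 0.023*684/6 = 2.622 m/s, E_r = 0.5*m_gun*v_r^2 = 0.5*6*2.622^2 = 20.62 J

20.62 J


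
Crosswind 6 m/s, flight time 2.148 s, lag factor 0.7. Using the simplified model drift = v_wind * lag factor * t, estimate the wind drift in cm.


drift = v_wind * lag * t = 6 * 0.7 * 2.148 = 9.0216 m ≈ 902.2 cm

902.2 cm


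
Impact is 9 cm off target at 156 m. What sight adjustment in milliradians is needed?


1 mrad subtends 1 cm per 10 m of range, so adj = error_cm / (dist_m / 10) = 9 / (156/10) = 0.5769 mrad

0.5769 mrad


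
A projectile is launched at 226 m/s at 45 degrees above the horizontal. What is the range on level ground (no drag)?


R = v0^2 * sin(2*theta) / g = 226^2 * sin(2*45°) / 9.81 = 5207 m

5207 m


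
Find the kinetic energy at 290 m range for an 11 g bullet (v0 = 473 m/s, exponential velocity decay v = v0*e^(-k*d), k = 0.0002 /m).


v = v0*exp(-k*d) = 473*exp(-0.0002*290) = 446.346 m/s
E = 0.5*m*v^2 = 0.5*0.011*446.346^2 = 1096 J

1096 J


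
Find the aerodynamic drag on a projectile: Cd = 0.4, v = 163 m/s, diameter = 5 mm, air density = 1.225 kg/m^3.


A = pi*(d/2)^2 = pi*(5/2000)^2 = 1.96350e-05 m^2
Fd = 0.5*Cd*rho*A*v^2 = 0.5*0.4*1.225*1.96350e-05*163^2 = 0.1278 N

0.1278 N


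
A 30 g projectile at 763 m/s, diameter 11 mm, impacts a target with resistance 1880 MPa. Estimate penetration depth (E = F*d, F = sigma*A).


A = pi*(d/2)^2 = pi*(11/2)^2 = 95.0332 mm^2
E = 0.5*m*v^2 = 0.5*0.03*763^2 = 8732.53 J
depth = E/(sigma*A) = 8732.53 J / (1880 MPa * 95.0332 mm^2) = 8732.53/(1880 * 95.0332) m = 0.0488773 m ≈ 48.88 mm

48.88 mm


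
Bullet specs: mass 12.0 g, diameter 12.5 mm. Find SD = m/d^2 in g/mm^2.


SD = m/d^2 = 12.0/12.5^2 = 0.0768 g/mm^2

0.0768 g/mm^2


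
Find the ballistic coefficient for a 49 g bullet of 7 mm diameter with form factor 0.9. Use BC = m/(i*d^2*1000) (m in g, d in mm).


BC = m/(i*d^2*1000) = 49/(0.9 * 7^2 * 1000) = 0.001111

0.001111


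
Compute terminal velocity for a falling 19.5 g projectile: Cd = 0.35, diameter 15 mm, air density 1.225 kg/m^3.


A = pi*(d/2)^2 = pi*(15/2000)^2 = 1.76715e-04 m^2
vt = sqrt(2mg/(Cd*rho*A)) = sqrt(2*0.0195*9.81/(0.35 * 1.225 * 1.76715e-04)) = 71.06 m/s

71.06 m/s


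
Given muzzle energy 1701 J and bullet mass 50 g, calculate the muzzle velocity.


v = sqrt(2*E/m) = sqrt(2*1701/0.05) = 260.8 m/s

260.8 m/s


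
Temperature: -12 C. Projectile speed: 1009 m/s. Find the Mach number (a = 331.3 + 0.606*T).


a = 331.3 + 0.606*(-12) = 324.028 m/s
M = v/a = 1009/324.028 = 3.114

3.114


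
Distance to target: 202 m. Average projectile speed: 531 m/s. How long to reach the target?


t = d/v = 202/531 = 0.3804 s

0.3804 s


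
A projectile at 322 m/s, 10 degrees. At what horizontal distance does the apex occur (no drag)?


R = v0^2*sin(2*theta)/g = 322^2*sin(2*10°)/9.81 = 3614.88 m
apex_dist = R/2 = 3614.88/2 = 1807 m

1807 m


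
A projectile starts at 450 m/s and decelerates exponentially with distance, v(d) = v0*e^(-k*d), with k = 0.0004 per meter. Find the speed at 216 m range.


v = v0*exp(-k*d) = 450*exp(-0.0004*216) = 412.8 m/s

412.8 m/s


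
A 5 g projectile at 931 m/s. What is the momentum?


p = m*v = 0.005*931 = 4.655 kg·m/s

4.655 kg·m/s


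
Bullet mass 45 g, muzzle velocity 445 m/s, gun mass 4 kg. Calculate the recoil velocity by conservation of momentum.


v_recoil = m_p * v_p / m_gun = 0.045 * 445 / 4 = 5.006 m/s

5.006 m/s


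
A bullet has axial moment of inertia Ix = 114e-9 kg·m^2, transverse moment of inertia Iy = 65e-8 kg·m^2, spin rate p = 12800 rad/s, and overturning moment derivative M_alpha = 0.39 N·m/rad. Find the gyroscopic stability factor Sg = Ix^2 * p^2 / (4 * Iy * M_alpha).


Sg = Ix^2 * p^2 / (4 * Iy * M_alpha) = (114e-9)^2 * 12800^2 / (4 * 65e-8 * 0.39) = 2.1

2.1


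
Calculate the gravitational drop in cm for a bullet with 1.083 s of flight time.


drop = 0.5*g*t^2 = 0.5*9.81*1.083^2 = 5.75302 m ≈ 575.3 cm

575.3 cm


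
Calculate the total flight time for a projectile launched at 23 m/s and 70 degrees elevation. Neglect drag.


T = 2*v0*sin(theta)/g = 2*23*sin(70°)/9.81 = 4.406 s

4.406 s


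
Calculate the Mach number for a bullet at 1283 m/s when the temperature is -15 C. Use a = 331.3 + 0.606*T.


a = 331.3 + 0.606*(-15) = 322.21 m/s
M = v/a = 1283/322.21 = 3.982

3.982


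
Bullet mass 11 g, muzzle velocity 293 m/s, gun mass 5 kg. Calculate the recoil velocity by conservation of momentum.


v_recoil = m_p * v_p / m_gun = 0.011 * 293 / 5 = 0.6446 m/s

0.6446 m/s


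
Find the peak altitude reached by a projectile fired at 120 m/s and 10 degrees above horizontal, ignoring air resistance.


H = (v0*sin(theta))^2 / (2g) = (120*sin(10°))^2 / (2*9.81) = 22.13 m

22.13 m


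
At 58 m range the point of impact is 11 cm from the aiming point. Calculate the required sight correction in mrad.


1 mrad subtends 1 cm per 10 m of range, so adj = error_cm / (dist_m / 10) = 11 / (58/10) = 1.897 mrad

1.897 mrad


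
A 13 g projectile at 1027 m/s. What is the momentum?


p = m*v = 0.013*1027 = 13.35 kg·m/s

13.35 kg·m/s


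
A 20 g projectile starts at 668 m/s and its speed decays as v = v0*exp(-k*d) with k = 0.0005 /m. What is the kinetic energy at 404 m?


v = v0*exp(-k*d) = 668*exp(-0.0005*404) = 545.819 m/s
E = 0.5*m*v^2 = 0.5*0.02*545.819^2 = 2979 J

2979 J


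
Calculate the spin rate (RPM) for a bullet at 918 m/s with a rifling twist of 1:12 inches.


twist_m = 12*0.0254 = 0.3048 m
spin = v/twist = 918/0.3048 = 3011.811 rev/s
RPM = spin*60 = 3011.811*60 ≈ 180709 RPM

180709 RPM


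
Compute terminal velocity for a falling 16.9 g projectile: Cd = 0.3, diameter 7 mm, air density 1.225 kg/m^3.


A = pi*(d/2)^2 = pi*(7/2000)^2 = 3.84845e-05 m^2
vt = sqrt(2mg/(Cd*rho*A)) = sqrt(2*0.0169*9.81/(0.3 * 1.225 * 3.84845e-05)) = 153.1 m/s

153.1 m/s


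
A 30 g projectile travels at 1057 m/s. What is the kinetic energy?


E = 0.5*m*v^2 = 0.5*0.03*1057^2 = 16759 J

16759 J


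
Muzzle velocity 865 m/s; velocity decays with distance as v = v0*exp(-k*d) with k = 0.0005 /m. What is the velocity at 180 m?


v = v0*exp(-k*d) = 865*exp(-0.0005*180) = 790.6 m/s

790.6 m/s


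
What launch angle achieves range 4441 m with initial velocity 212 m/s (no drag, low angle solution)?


sin(2*theta) = R*g/v0^2 = 4441*9.81/212^2 = 0.969344, theta = arcsin(0.969344)/2 = 37.89°

37.89 degrees


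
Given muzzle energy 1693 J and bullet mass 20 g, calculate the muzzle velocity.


v = sqrt(2*E/m) = sqrt(2*1693/0.02) = 411.5 m/s

411.5 m/s


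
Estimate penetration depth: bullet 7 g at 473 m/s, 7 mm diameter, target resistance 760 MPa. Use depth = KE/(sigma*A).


A = pi*(d/2)^2 = pi*(7/2)^2 = 38.4845 mm^2
E = 0.5*m*v^2 = 0.5*0.007*473^2 = 783.052 J
depth = E/(sigma*A) = 783.052 J / (760 MPa * 38.4845 mm^2) = 783.052/(760 * 38.4845) m = 0.0267726 m ≈ 26.77 mm

26.77 mm


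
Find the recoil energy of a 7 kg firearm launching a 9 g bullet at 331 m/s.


v_r = m_p*v_p/m_gun = 0.009*331/7 = 0.425571 m/s, E_r = 0.5*m_gun*v_r^2 = 0.5*7*0.425571^2 = 0.6339 J

0.6339 J


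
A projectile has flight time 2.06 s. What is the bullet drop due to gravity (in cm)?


drop = 0.5*g*t^2 = 0.5*9.81*2.06^2 = 20.8149 m ≈ 2081 cm

2081 cm


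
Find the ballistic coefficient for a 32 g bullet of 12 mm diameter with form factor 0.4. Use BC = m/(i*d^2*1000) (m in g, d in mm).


BC = m/(i*d^2*1000) = 32/(0.4 * 12^2 * 1000) = 0.0005556

0.0005556


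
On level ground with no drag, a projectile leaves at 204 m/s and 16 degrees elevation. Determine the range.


R = v0^2 * sin(2*theta) / g = 204^2 * sin(2*16°) / 9.81 = 2248 m

2248 m


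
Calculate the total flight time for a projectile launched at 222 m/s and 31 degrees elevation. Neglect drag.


T = 2*v0*sin(theta)/g = 2*222*sin(31°)/9.81 = 23.31 s

23.31 s


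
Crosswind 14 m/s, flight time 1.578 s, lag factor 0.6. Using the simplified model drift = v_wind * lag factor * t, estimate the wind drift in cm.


drift = v_wind * lag * t = 14 * 0.6 * 1.578 = 13.2552 m ≈ 1326 cm

1326 cm


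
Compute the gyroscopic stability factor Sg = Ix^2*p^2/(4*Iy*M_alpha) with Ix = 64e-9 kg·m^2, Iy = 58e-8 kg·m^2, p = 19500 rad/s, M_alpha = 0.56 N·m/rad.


Sg = Ix^2 * p^2 / (4 * Iy * M_alpha) = (64e-9)^2 * 19500^2 / (4 * 58e-8 * 0.56) = 1.199

1.199


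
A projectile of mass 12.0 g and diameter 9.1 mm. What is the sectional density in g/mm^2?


SD = m/d^2 = 12.0/9.1^2 = 0.1449 g/mm^2

0.1449 g/mm^2


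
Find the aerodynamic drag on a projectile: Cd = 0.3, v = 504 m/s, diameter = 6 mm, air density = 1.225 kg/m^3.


A = pi*(d/2)^2 = pi*(6/2000)^2 = 2.82743e-05 m^2
Fd = 0.5*Cd*rho*A*v^2 = 0.5*0.3*1.225*2.82743e-05*504^2 = 1.32 N

1.32 N


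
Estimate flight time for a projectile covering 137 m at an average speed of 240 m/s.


t = d/v = 137/240 = 0.5708 s

0.5708 s


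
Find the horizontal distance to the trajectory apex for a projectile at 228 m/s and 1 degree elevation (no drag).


R = v0^2*sin(2*theta)/g = 228^2*sin(2*1°)/9.81 = 184.935 m
apex_dist = R/2 = 184.935/2 = 92.47 m

92.47 m


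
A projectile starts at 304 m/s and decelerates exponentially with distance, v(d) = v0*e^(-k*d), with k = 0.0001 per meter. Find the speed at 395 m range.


v = v0*exp(-k*d) = 304*exp(-0.0001*395) = 292.2 m/s

292.2 m/s


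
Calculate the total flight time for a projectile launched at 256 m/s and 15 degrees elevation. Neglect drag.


T = 2*v0*sin(theta)/g = 2*256*sin(15°)/9.81 = 13.51 s

13.51 s


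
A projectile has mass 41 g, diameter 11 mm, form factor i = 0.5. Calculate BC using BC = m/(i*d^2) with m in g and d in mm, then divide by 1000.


BC = m/(i*d^2*1000) = 41/(0.5 * 11^2 * 1000) = 0.0006777

0.0006777


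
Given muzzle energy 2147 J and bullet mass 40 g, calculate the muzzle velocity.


v = sqrt(2*E/m) = sqrt(2*2147/0.04) = 327.6 m/s

327.6 m/s


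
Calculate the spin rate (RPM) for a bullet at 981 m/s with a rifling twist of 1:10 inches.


twist_m = 10*0.0254 = 0.254 m
spin = v/twist = 981/0.254 = 3862.205 rev/s
RPM = spin*60 = 3862.205*60 ≈ 231732 RPM

231732 RPM


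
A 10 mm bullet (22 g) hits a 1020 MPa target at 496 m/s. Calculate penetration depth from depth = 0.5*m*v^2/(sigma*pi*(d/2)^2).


A = pi*(d/2)^2 = pi*(10/2)^2 = 78.5398 mm^2
E = 0.5*m*v^2 = 0.5*0.022*496^2 = 2706.18 J
depth = E/(sigma*A) = 2706.18 J / (1020 MPa * 78.5398 mm^2) = 2706.18/(1020 * 78.5398) m = 0.0337805 m ≈ 33.78 mm

33.78 mm


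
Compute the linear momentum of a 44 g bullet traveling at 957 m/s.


p = m*v = 0.044*957 = 42.11 kg·m/s

42.11 kg·m/s


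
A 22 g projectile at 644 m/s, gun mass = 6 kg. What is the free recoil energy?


v_r = m_p*v_p/m_gun = 0.022*644/6 = 2.36133 m/s, E_r = 0.5*m_gun*v_r^2 = 0.5*6*2.36133^2 = 16.73 J

16.73 J


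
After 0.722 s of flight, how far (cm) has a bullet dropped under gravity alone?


drop = 0.5*g*t^2 = 0.5*9.81*0.722^2 = 2.5569 m ≈ 255.7 cm

255.7 cm


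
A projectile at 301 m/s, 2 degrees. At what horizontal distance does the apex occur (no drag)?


R = v0^2*sin(2*theta)/g = 301^2*sin(2*2°)/9.81 = 644.241 m
apex_dist = R/2 = 644.241/2 = 322.1 m

322.1 m


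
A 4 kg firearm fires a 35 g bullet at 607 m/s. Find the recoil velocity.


v_recoil = m_p * v_p / m_gun = 0.035 * 607 / 4 = 5.311 m/s

5.311 m/s


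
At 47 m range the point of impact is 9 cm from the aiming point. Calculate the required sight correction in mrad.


1 mrad subtends 1 cm per 10 m of range, so adj = error_cm / (dist_m / 10) = 9 / (47/10) = 1.915 mrad

1.915 mrad


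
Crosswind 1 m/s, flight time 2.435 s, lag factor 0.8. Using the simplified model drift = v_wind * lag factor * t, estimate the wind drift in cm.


drift = v_wind * lag * t = 1 * 0.8 * 2.435 = 1.948 m ≈ 194.8 cm

194.8 cm


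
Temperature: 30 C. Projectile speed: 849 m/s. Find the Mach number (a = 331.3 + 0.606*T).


a = 331.3 + 0.606*(30) = 349.48 m/s
M = v/a = 849/349.48 = 2.429

2.429


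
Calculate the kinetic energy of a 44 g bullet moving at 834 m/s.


E = 0.5*m*v^2 = 0.5*0.044*834^2 = 15302 J

15302 J


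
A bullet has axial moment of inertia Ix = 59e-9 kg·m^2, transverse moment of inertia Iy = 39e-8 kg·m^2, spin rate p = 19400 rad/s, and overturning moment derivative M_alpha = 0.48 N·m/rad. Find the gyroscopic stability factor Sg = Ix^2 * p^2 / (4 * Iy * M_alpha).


Sg = Ix^2 * p^2 / (4 * Iy * M_alpha) = (59e-9)^2 * 19400^2 / (4 * 39e-8 * 0.48) = 1.75

1.75


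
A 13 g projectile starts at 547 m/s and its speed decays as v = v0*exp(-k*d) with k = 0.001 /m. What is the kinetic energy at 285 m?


v = v0*exp(-k*d) = 547*exp(-0.001*285) = 411.352 m/s
E = 0.5*m*v^2 = 0.5*0.013*411.352^2 = 1100 J

1100 J


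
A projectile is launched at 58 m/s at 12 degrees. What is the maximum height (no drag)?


H = (v0*sin(theta))^2 / (2g) = (58*sin(12°))^2 / (2*9.81) = 7.412 m

7.412 m


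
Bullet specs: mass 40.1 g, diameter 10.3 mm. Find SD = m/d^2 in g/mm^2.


SD = m/d^2 = 40.1/10.3^2 = 0.378 g/mm^2

0.378 g/mm^2


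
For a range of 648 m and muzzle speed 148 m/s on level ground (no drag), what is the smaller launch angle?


sin(2*theta) = R*g/v0^2 = 648*9.81/148^2 = 0.290215, theta = arcsin(0.290215)/2 = 8.435°

8.435 degrees


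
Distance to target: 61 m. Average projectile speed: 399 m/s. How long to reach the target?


t = d/v = 61/399 = 0.1529 s

0.1529 s


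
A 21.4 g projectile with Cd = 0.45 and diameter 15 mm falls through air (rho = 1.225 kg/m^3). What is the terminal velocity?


A = pi*(d/2)^2 = pi*(15/2000)^2 = 1.76715e-04 m^2
vt = sqrt(2mg/(Cd*rho*A)) = sqrt(2*0.0214*9.81/(0.45 * 1.225 * 1.76715e-04)) = 65.65 m/s

65.65 m/s


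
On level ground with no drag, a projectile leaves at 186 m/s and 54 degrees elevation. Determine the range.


R = v0^2 * sin(2*theta) / g = 186^2 * sin(2*54°) / 9.81 = 3354 m

3354 m


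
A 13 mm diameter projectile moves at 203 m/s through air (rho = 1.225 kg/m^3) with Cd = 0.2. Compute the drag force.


A = pi*(d/2)^2 = pi*(13/2000)^2 = 1.32732e-04 m^2
Fd = 0.5*Cd*rho*A*v^2 = 0.5*0.2*1.225*1.32732e-04*203^2 = 0.67 N

0.67 N


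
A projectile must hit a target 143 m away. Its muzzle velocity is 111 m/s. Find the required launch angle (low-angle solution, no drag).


sin(2*theta) = R*g/v0^2 = 143*9.81/111^2 = 0.113857, theta = arcsin(0.113857)/2 = 3.269°

3.269 degrees


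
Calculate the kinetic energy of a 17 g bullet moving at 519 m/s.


E = 0.5*m*v^2 = 0.5*0.017*519^2 = 2290 J

2290 J


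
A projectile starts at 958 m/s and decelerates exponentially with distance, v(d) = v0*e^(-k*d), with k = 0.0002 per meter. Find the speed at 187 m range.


v = v0*exp(-k*d) = 958*exp(-0.0002*187) = 922.8 m/s

922.8 m/s


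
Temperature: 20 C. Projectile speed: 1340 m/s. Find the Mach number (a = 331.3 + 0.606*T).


a = 331.3 + 0.606*(20) = 343.42 m/s
M = v/a = 1340/343.42 = 3.902

3.902


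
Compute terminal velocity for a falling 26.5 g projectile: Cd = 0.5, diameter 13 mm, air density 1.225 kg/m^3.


A = pi*(d/2)^2 = pi*(13/2000)^2 = 1.32732e-04 m^2
vt = sqrt(2mg/(Cd*rho*A)) = sqrt(2*0.0265*9.81/(0.5 * 1.225 * 1.32732e-04)) = 79.97 m/s

79.97 m/s


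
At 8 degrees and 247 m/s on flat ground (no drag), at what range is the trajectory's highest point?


R = v0^2*sin(2*theta)/g = 247^2*sin(2*8°)/9.81 = 1714.21 m
apex_dist = R/2 = 1714.21/2 = 857.1 m

857.1 m


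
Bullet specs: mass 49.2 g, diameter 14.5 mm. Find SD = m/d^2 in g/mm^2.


SD = m/d^2 = 49.2/14.5^2 = 0.234 g/mm^2

0.234 g/mm^2


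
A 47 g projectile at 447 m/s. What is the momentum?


p = m*v = 0.047*447 = 21.01 kg·m/s

21.01 kg·m/s


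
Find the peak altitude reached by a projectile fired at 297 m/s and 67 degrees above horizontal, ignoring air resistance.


H = (v0*sin(theta))^2 / (2g) = (297*sin(67°))^2 / (2*9.81) = 3809 m

3809 m


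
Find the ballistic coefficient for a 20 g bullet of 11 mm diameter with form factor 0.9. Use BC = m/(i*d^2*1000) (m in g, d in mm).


BC = m/(i*d^2*1000) = 20/(0.9 * 11^2 * 1000) = 0.0001837

0.0001837


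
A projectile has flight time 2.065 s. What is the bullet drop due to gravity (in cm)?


drop = 0.5*g*t^2 = 0.5*9.81*2.065^2 = 20.916 m ≈ 2092 cm

2092 cm


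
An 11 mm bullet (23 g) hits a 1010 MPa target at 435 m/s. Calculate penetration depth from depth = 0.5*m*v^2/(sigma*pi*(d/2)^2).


A = pi*(d/2)^2 = pi*(11/2)^2 = 95.0332 mm^2
E = 0.5*m*v^2 = 0.5*0.023*435^2 = 2176.09 J
depth = E/(sigma*A) = 2176.09 J / (1010 MPa * 95.0332 mm^2) = 2176.09/(1010 * 95.0332) m = 0.0226715 m ≈ 22.67 mm

22.67 mm


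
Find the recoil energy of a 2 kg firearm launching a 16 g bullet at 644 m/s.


v_r = m_p*v_p/m_gun = 0.016*644/2 = 5.152 m/s, E_r = 0.5*m_gun*v_r^2 = 0.5*2*5.152^2 = 26.54 J

26.54 J


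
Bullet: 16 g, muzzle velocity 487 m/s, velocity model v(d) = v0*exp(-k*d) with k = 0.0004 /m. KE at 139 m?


v = v0*exp(-k*d) = 487*exp(-0.0004*139) = 460.662 m/s
E = 0.5*m*v^2 = 0.5*0.016*460.662^2 = 1698 J

1698 J


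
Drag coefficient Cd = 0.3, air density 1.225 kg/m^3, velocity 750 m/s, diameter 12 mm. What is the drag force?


A = pi*(d/2)^2 = pi*(12/2000)^2 = 1.13097e-04 m^2
Fd = 0.5*Cd*rho*A*v^2 = 0.5*0.3*1.225*1.13097e-04*750^2 = 11.69 N

11.69 N


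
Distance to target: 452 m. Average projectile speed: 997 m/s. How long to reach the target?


t = d/v = 452/997 = 0.4534 s

0.4534 s


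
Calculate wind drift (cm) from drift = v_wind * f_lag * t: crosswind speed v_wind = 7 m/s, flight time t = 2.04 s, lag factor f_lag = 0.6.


drift = v_wind * lag * t = 7 * 0.6 * 2.04 = 8.568 m ≈ 856.8 cm

856.8 cm


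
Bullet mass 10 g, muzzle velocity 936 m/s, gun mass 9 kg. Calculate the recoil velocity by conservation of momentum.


v_recoil = m_p * v_p / m_gun = 0.01 * 936 / 9 = 1.04 m/s

1.04 m/s


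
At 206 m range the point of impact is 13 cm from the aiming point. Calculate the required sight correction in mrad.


1 mrad subtends 1 cm per 10 m of range, so adj = error_cm / (dist_m / 10) = 13 / (206/10) = 0.6311 mrad

0.6311 mrad


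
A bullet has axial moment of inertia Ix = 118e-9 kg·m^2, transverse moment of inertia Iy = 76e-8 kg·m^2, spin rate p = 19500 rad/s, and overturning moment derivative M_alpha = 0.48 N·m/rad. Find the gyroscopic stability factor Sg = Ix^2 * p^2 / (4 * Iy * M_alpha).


Sg = Ix^2 * p^2 / (4 * Iy * M_alpha) = (118e-9)^2 * 19500^2 / (4 * 76e-8 * 0.48) = 3.628

3.628


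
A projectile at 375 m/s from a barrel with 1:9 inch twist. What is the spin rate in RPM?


twist_m = 9*0.0254 = 0.2286 m
spin = v/twist = 375/0.2286 = 1640.42 rev/s
RPM = spin*60 = 1640.42*60 ≈ 98425 RPM

98425 RPM


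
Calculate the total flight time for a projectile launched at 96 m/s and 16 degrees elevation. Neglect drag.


T = 2*v0*sin(theta)/g = 2*96*sin(16°)/9.81 = 5.395 s

5.395 s


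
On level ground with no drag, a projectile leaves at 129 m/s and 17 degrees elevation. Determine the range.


R = v0^2 * sin(2*theta) / g = 129^2 * sin(2*17°) / 9.81 = 948.6 m

948.6 m


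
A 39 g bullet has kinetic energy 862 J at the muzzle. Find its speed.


v = sqrt(2*E/m) = sqrt(2*862/0.039) = 210.3 m/s

210.3 m/s


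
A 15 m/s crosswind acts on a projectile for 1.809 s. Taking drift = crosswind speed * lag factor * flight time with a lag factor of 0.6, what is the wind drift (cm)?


drift = v_wind * lag * t = 15 * 0.6 * 1.809 = 16.281 m ≈ 1628 cm

1628 cm


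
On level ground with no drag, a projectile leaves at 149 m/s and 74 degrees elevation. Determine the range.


R = v0^2 * sin(2*theta) / g = 149^2 * sin(2*74°) / 9.81 = 1199 m

1199 m


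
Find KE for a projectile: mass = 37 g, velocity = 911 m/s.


E = 0.5*m*v^2 = 0.5*0.037*911^2 = 15354 J

15354 J


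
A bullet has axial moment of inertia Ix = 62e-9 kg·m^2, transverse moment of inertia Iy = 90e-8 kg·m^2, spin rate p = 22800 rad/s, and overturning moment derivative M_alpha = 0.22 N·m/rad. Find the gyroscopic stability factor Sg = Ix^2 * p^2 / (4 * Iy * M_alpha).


Sg = Ix^2 * p^2 / (4 * Iy * M_alpha) = (62e-9)^2 * 22800^2 / (4 * 90e-8 * 0.22) = 2.523

2.523


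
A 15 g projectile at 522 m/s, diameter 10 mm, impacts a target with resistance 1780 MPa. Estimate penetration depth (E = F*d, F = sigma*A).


A = pi*(d/2)^2 = pi*(10/2)^2 = 78.5398 mm^2
E = 0.5*m*v^2 = 0.5*0.015*522^2 = 2043.63 J
depth = E/(sigma*A) = 2043.63 J / (1780 MPa * 78.5398 mm^2) = 2043.63/(1780 * 78.5398) m = 0.0146181 m ≈ 14.62 mm

14.62 mm


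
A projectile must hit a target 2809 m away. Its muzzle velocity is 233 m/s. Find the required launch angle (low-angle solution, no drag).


sin(2*theta) = R*g/v0^2 = 2809*9.81/233^2 = 0.507585, theta = arcsin(0.507585)/2 = 15.25°

15.25 degrees


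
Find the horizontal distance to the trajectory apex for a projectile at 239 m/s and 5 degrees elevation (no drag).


R = v0^2*sin(2*theta)/g = 239^2*sin(2*5°)/9.81 = 1011.11 m
apex_dist = R/2 = 1011.11/2 = 505.6 m

505.6 m


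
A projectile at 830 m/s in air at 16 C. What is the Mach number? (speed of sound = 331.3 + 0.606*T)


a = 331.3 + 0.606*(16) = 340.996 m/s
M = v/a = 830/340.996 = 2.434

2.434


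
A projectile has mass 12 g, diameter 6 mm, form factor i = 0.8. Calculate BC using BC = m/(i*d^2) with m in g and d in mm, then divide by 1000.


BC = m/(i*d^2*1000) = 12/(0.8 * 6^2 * 1000) = 0.0004167

0.0004167


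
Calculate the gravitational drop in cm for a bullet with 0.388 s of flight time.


drop = 0.5*g*t^2 = 0.5*9.81*0.388^2 = 0.738418 m ≈ 73.84 cm

73.84 cm


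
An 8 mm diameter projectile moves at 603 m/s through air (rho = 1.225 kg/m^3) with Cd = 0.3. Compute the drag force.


A = pi*(d/2)^2 = pi*(8/2000)^2 = 5.02655e-05 m^2
Fd = 0.5*Cd*rho*A*v^2 = 0.5*0.3*1.225*5.02655e-05*603^2 = 3.358 N

3.358 N


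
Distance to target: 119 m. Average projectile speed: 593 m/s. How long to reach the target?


t = d/v = 119/593 = 0.2007 s

0.2007 s


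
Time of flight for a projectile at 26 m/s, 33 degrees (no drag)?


T = 2*v0*sin(theta)/g = 2*26*sin(33°)/9.81 = 2.887 s

2.887 s


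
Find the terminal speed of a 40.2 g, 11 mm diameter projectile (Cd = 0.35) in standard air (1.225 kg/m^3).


A = pi*(d/2)^2 = pi*(11/2000)^2 = 9.50332e-05 m^2
vt = sqrt(2mg/(Cd*rho*A)) = sqrt(2*0.0402*9.81/(0.35 * 1.225 * 9.50332e-05)) = 139.1 m/s

139.1 m/s


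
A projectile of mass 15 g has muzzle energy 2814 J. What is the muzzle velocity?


v = sqrt(2*E/m) = sqrt(2*2814/0.015) = 612.5 m/s

612.5 m/s


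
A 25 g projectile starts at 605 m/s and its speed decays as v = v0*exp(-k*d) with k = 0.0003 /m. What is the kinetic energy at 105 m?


v = v0*exp(-k*d) = 605*exp(-0.0003*105) = 586.24 m/s
E = 0.5*m*v^2 = 0.5*0.025*586.24^2 = 4296 J

4296 J


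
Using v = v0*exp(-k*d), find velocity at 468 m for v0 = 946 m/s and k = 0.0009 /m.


v = v0*exp(-k*d) = 946*exp(-0.0009*468) = 620.8 m/s

620.8 m/s


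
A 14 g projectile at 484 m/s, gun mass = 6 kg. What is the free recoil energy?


v_r = m_p*v_p/m_gun = 0.014*484/6 = 1.12933 m/s, E_r = 0.5*m_gun*v_r^2 = 0.5*6*1.12933^2 = 3.826 J

3.826 J


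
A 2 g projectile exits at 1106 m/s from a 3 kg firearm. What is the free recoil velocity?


v_recoil = m_p * v_p / m_gun = 0.002 * 1106 / 3 = 0.7373 m/s

0.7373 m/s


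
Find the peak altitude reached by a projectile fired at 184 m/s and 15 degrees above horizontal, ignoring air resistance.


H = (v0*sin(theta))^2 / (2g) = (184*sin(15°))^2 / (2*9.81) = 115.6 m

115.6 m


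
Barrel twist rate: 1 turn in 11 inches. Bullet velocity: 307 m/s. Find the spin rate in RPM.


twist_m = 11*0.0254 = 0.2794 m
spin = v/twist = 307/0.2794 = 1098.783 rev/s
RPM = spin*60 = 1098.783*60 ≈ 65927 RPM

65927 RPM


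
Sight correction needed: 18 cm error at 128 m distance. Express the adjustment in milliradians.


1 mrad subtends 1 cm per 10 m of range, so adj = error_cm / (dist_m / 10) = 18 / (128/10) = 1.406 mrad

1.406 mrad


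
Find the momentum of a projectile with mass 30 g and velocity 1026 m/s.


p = m*v = 0.03*1026 = 30.78 kg·m/s

30.78 kg·m/s


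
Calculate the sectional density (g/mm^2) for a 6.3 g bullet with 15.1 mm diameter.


SD = m/d^2 = 6.3/15.1^2 = 0.02763 g/mm^2

0.02763 g/mm^2


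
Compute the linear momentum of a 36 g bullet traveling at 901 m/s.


p = m*v = 0.036*901 = 32.44 kg·m/s

32.44 kg·m/s


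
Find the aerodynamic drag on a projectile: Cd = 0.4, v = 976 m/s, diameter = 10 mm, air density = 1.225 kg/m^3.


A = pi*(d/2)^2 = pi*(10/2000)^2 = 7.85398e-05 m^2
Fd = 0.5*Cd*rho*A*v^2 = 0.5*0.4*1.225*7.85398e-05*976^2 = 18.33 N

18.33 N


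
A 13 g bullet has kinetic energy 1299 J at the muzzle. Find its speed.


v = sqrt(2*E/m) = sqrt(2*1299/0.013) = 447 m/s

447 m/s


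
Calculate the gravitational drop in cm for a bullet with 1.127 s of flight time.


drop = 0.5*g*t^2 = 0.5*9.81*1.127^2 = 6.22998 m ≈ 623 cm

623 cm


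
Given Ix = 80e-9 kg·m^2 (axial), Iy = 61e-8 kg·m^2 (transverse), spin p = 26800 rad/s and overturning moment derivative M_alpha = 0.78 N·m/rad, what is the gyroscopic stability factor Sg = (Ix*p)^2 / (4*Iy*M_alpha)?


Sg = Ix^2 * p^2 / (4 * Iy * M_alpha) = (80e-9)^2 * 26800^2 / (4 * 61e-8 * 0.78) = 2.415

2.415


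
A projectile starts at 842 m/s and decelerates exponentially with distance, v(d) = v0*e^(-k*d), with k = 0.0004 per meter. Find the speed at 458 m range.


v = v0*exp(-k*d) = 842*exp(-0.0004*458) = 701.1 m/s

701.1 m/s


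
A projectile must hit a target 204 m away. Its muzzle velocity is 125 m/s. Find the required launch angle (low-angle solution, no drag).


sin(2*theta) = R*g/v0^2 = 204*9.81/125^2 = 0.128079, theta = arcsin(0.128079)/2 = 3.679°

3.679 degrees


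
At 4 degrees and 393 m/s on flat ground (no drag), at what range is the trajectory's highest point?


R = v0^2*sin(2*theta)/g = 393^2*sin(2*4°)/9.81 = 2191.15 m
apex_dist = R/2 = 2191.15/2 = 1096 m

1096 m
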